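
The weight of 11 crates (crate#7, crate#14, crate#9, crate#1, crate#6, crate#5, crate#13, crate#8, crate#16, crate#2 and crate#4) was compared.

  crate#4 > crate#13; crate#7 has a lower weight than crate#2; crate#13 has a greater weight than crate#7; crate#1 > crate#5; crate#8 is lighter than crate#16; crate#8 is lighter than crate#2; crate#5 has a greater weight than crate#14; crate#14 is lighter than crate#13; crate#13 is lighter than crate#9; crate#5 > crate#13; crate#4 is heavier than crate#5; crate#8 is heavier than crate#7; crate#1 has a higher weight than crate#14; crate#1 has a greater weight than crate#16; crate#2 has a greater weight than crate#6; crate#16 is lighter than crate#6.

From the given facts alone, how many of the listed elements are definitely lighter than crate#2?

4

Directly below crate#2: crate#7, crate#8, crate#6.
One step further: crate#16 (4 so far).
Nothing else is reachable below crate#2; 4 in all.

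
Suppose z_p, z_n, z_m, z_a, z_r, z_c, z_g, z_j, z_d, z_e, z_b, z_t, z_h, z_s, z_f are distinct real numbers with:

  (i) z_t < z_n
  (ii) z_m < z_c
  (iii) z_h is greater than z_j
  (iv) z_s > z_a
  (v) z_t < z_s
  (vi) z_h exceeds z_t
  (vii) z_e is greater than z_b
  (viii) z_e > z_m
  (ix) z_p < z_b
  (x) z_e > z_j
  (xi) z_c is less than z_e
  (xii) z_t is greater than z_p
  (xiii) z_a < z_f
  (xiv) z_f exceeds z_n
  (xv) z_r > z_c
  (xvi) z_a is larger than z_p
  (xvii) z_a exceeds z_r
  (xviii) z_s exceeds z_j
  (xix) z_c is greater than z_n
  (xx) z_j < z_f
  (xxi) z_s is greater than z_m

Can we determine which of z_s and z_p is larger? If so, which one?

z_s

The relevant relations are z_p < z_t; z_t < z_n; z_n < z_c; z_c < z_r; z_r < z_a; z_a < z_s.
Chaining these gives z_p < z_t < z_n < z_c < z_r < z_a < z_s.
So z_s is larger.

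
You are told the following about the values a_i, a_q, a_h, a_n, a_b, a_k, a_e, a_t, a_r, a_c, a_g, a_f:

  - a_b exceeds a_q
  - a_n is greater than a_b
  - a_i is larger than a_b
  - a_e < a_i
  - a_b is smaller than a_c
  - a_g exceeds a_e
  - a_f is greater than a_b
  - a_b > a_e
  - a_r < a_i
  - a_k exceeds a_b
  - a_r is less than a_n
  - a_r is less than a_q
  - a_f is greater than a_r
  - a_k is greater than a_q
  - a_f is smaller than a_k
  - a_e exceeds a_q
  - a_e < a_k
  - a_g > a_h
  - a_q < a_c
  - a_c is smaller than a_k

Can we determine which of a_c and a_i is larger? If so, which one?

undetermined

Following every chain through a_c: above a_c we get a_k; below a_c we get a_r, a_q, a_e, a_b.
a_i is not reached, and no chain runs the other way from a_i to a_c.
So the given relations leave the order of a_c and a_i undetermined.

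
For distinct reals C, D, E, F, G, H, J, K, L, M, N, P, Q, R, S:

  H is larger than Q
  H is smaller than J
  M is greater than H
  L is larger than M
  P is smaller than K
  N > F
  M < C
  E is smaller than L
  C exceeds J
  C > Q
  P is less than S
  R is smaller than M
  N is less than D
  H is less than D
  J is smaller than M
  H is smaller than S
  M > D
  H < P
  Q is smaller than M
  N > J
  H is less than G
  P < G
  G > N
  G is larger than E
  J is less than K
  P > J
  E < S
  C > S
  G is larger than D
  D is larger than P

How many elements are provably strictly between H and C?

The relations place H below C. An element lies strictly between them when it is forced above H and also forced below C.
Above H: {J, N, P, D, M, L, G, K, S}. Below C: {F, R, Q, E, J, N, P, D, M, S}.
Intersection: {J, N, P, D, M, S} — 6.

6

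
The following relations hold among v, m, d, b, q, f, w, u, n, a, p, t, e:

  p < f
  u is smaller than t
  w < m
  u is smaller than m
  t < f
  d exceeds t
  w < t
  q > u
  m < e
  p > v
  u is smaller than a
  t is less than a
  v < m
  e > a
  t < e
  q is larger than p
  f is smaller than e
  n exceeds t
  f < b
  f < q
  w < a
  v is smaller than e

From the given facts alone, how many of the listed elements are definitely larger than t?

7

The elements the relations force above t are f, a, d, n, e, q, b — no chain reaches any other.
That is 7.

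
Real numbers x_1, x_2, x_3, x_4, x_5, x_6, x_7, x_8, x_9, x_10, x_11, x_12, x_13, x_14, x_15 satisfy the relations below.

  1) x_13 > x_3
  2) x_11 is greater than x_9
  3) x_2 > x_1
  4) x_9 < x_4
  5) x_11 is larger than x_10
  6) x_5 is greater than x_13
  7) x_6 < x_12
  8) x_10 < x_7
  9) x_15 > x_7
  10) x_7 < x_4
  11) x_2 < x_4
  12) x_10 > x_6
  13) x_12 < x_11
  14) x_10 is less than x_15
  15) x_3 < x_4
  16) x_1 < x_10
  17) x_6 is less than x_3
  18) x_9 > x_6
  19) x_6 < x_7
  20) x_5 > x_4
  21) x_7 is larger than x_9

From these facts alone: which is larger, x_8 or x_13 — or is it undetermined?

undetermined

Following every chain through x_13: above x_13 we get x_5; below x_13 we get x_6, x_3.
x_8 is not reached, and no chain runs the other way from x_8 to x_13.
So the given relations leave the order of x_13 and x_8 undetermined.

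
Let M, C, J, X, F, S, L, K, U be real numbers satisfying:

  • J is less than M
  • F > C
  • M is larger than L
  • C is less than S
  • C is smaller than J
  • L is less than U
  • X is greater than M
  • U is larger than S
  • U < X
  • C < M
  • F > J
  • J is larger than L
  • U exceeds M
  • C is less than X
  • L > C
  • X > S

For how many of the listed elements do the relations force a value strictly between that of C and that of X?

5

The relations place C below X. An element lies strictly between them when it is forced above C and also forced below X.
Above C: {L, J, S, M, U, F}. Below X: {L, J, S, M, U}.
Intersection: {L, J, S, M, U} — 5.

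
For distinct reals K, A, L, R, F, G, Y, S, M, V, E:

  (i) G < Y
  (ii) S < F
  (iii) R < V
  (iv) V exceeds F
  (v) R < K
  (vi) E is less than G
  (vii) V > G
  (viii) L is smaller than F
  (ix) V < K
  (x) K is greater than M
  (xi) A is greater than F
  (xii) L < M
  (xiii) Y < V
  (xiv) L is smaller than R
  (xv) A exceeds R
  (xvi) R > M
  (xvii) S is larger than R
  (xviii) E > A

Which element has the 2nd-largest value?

V

Chaining the given pairs: L < M < R < S < F < A < E < G < Y < V < K.
Counting 2 from the largest end gives V.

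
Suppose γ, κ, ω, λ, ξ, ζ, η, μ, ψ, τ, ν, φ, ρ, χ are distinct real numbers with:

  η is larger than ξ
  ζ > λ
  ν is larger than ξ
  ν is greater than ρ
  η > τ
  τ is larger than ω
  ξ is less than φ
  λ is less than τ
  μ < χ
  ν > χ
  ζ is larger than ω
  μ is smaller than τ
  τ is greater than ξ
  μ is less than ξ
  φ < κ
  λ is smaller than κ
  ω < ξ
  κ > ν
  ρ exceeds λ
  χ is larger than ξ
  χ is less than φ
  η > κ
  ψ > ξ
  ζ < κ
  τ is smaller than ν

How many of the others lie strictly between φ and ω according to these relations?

The relations place ω below φ. An element lies strictly between them when it is forced above ω and also forced below φ.
Above ω: {ξ, χ, ζ, ψ, τ, ν, κ, η}. Below φ: {μ, ξ, χ}.
Intersection: {ξ, χ} — 2.

2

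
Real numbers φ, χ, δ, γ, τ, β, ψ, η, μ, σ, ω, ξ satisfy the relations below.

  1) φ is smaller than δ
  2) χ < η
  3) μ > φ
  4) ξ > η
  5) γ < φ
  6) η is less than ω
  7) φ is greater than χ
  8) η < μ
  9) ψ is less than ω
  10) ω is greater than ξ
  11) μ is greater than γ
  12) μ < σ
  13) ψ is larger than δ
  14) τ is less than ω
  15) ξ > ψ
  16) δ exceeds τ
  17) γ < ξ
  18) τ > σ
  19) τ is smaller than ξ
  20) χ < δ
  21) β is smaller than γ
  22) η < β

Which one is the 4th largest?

δ

Piecing the relations together gives one ordering: χ < η < β < γ < φ < μ < σ < τ < δ < ψ < ξ < ω.
Counting 4 from the largest end gives δ.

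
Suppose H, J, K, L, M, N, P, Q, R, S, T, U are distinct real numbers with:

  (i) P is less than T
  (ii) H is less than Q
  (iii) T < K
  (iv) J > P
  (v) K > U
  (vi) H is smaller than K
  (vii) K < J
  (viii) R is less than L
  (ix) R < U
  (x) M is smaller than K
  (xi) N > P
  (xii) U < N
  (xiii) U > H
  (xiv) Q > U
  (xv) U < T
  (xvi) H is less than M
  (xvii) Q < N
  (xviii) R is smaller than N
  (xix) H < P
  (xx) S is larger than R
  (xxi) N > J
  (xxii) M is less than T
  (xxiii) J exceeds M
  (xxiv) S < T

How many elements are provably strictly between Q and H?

1

The relations place H below Q. An element lies strictly between them when it is forced above H and also forced below Q.
Above H: {M, P, U, T, K, J, N}. Below Q: {R, U}.
Intersection: {U} — 1.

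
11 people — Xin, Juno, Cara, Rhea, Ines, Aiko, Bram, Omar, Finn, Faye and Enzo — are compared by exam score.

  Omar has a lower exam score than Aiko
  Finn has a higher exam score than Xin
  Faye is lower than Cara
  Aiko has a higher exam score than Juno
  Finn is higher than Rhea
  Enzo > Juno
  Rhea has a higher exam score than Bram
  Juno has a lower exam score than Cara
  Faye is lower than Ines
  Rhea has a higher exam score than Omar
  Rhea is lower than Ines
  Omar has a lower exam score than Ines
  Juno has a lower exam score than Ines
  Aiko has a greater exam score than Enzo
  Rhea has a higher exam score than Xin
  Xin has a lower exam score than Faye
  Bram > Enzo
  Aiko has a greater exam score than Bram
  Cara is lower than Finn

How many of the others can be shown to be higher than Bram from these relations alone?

Directly above Bram: Rhea, Aiko.
One step further: Finn, Ines (4 so far).
No other element is forced above Bram by the given relations, so the count is 4.

4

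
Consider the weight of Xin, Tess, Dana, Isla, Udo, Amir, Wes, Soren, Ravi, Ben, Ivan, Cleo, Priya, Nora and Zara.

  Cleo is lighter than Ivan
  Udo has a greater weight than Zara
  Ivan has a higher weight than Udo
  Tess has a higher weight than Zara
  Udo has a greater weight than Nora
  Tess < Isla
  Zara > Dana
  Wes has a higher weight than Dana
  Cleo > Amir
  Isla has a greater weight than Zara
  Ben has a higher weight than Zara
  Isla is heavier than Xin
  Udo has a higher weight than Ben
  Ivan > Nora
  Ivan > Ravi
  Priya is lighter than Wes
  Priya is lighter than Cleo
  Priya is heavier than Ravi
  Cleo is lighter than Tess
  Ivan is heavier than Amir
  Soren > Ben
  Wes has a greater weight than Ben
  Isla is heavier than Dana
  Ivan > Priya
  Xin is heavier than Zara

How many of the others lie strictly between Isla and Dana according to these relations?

3

The relations place Dana below Isla. An element lies strictly between them when it is forced above Dana and also forced below Isla.
Above Dana: {Zara, Xin, Ben, Soren, Tess, Udo, Wes, Ivan}. Below Isla: {Amir, Zara, Ravi, Priya, Xin, Cleo, Tess}.
Intersection: {Zara, Xin, Tess} — 3.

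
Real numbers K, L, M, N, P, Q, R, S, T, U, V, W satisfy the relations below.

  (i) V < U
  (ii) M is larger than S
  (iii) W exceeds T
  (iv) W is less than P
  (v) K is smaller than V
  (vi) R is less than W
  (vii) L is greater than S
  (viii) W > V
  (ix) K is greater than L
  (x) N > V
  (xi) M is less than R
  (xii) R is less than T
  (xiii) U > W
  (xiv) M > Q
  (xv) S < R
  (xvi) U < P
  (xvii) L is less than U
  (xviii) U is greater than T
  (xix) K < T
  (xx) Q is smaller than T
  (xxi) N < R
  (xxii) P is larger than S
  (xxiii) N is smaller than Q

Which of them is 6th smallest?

The consecutive relations fix a unique order: S < L < K < V < N < Q < M < R < T < W < U < P.
The 6th smallest is Q.

Q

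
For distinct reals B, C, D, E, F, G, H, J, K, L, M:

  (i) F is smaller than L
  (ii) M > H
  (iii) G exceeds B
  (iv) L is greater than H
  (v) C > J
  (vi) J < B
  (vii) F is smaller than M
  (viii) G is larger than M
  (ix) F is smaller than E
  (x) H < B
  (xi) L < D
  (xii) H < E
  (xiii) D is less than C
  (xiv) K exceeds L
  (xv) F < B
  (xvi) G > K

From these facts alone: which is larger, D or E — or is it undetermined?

Following every chain through D: above D we get C; below D we get F, H, L.
E is not reached, and no chain runs the other way from E to D.
So the given relations leave the order of D and E undetermined.

undetermined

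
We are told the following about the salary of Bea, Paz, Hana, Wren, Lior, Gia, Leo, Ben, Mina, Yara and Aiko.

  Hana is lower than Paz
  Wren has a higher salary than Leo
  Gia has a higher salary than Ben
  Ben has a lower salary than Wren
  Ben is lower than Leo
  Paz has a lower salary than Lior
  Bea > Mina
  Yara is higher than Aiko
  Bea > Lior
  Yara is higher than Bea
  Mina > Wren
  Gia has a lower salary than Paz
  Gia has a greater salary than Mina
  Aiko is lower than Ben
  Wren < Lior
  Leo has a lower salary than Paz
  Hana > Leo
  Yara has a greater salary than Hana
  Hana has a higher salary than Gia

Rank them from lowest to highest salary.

Aiko < Ben < Leo < Wren < Mina < Gia < Hana < Paz < Lior < Bea < Yara

Each adjacent pair is fixed by a given relation: Aiko < Ben; Ben < Leo; Leo < Wren; Wren < Mina; Mina < Gia; Gia < Hana; Hana < Paz; Paz < Lior; Lior < Bea; Bea < Yara. Chaining them end to end gives the full order.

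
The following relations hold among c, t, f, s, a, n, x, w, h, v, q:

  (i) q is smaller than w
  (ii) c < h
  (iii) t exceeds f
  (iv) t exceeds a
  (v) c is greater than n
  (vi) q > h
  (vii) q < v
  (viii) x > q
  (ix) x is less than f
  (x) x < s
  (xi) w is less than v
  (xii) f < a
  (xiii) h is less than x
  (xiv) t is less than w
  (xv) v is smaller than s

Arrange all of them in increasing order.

Nothing is placed below n, so it is least; from there n < c; c < h; h < q; q < x; x < f; f < a; a < t; t < w; w < v; v < s, each given directly.

n < c < h < q < x < f < a < t < w < v < s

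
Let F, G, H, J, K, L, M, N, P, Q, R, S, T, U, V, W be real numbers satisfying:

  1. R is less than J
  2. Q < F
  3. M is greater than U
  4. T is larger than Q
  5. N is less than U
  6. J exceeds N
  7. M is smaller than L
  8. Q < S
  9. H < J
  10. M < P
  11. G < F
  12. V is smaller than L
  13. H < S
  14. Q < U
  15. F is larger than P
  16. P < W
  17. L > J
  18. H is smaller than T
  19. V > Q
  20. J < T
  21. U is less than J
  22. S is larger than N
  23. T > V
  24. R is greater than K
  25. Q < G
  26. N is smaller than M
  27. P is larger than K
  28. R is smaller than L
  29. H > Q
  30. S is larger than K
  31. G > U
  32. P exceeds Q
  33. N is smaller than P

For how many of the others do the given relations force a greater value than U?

8

Directly above U: M, J, G.
One step further: P, F, L, T (7 so far).
One step further: W (8 so far).
Nothing else is reachable above U; 8 in all.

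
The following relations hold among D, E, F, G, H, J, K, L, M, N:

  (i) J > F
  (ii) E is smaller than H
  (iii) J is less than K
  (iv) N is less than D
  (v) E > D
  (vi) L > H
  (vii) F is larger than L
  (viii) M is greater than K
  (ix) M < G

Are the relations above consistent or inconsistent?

Every relation is compatible with N < D < E < H < L < F < J < K < M < G; the set is consistent.

consistent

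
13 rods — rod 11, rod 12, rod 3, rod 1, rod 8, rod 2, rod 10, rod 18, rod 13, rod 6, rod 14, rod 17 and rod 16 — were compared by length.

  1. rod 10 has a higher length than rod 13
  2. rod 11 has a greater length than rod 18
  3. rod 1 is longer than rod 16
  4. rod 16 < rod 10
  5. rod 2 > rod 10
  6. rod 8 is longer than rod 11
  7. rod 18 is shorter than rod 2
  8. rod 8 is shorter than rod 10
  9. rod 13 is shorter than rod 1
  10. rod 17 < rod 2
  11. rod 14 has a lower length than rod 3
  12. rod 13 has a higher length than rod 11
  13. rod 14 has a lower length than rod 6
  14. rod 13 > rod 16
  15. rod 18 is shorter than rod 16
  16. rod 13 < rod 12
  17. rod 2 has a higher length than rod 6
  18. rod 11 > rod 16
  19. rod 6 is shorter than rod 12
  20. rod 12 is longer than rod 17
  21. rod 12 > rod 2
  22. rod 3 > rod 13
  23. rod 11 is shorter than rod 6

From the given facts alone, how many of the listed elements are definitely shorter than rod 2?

9

From rod 2 the given relations immediately reach rod 18, rod 17, rod 6, rod 10.
From those, rod 14, rod 16, rod 11, rod 13, rod 8 — 9 in total.
No other element is forced below rod 2 by the given relations, so the count is 9.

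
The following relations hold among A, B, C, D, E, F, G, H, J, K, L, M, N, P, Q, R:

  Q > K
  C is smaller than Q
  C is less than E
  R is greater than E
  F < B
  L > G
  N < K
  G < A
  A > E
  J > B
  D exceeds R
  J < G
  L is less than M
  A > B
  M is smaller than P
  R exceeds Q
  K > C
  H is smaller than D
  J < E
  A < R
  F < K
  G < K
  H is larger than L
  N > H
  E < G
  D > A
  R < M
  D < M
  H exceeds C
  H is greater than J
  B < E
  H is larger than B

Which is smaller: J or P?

J < E and E < G give J < G.
Then G < L extends the chain to L.
Then L < H extends the chain to H.
Then H < N extends the chain to N.
Then N < K extends the chain to K.
Then K < Q extends the chain to Q.
Then Q < R extends the chain to R.
Then R < D extends the chain to D.
Then D < M extends the chain to M.
Then M < P extends the chain to P.
So J < P; J is the smaller of the two.

J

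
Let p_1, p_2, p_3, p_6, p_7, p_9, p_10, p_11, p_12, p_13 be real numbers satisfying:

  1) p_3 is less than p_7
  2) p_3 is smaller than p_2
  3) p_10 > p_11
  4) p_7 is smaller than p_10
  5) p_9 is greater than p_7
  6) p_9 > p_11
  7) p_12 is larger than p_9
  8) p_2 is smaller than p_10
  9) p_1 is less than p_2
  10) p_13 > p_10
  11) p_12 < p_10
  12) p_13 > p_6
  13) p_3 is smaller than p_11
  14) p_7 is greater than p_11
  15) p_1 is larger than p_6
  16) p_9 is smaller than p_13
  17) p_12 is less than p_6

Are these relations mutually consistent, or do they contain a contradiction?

The single ordering p_3 < p_11 < p_7 < p_9 < p_12 < p_6 < p_1 < p_2 < p_10 < p_13 satisfies every listed relation, so no contradiction arises.

consistent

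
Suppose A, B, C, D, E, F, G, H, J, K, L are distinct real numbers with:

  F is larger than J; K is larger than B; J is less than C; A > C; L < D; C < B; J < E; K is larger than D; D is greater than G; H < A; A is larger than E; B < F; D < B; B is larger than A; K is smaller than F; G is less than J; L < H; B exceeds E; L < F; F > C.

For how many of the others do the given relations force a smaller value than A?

6

The elements the relations force below A are G, J, L, C, H, E — no chain reaches any other.
That is 6.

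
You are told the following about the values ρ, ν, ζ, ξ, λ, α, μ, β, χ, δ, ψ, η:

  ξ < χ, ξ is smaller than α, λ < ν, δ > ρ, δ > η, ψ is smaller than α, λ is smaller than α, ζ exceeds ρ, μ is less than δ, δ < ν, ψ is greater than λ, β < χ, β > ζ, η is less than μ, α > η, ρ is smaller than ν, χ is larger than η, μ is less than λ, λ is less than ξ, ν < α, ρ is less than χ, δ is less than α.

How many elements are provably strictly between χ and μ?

Chaining upward from μ reaches: λ, δ, ξ, ψ, ν, α.
Chaining downward from χ reaches: η, λ, ρ, ξ, ζ, β.
Strictly between μ and χ are those in both lists: λ, ξ — 2 elements.

2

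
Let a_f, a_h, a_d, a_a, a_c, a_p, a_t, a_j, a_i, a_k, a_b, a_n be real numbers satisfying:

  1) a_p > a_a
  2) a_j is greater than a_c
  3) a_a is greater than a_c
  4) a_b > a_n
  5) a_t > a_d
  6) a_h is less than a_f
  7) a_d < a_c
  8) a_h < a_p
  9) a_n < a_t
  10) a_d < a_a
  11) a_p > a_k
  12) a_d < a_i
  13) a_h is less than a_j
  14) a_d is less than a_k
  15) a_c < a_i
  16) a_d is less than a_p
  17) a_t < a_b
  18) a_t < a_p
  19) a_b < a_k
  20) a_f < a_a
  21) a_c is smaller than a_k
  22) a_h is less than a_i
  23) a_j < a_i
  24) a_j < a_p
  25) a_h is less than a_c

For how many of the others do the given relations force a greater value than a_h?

Directly above a_h: a_c, a_j, a_i, a_f, a_p.
One step further: a_k, a_a (7 so far).
No other element is forced above a_h by the given relations, so the count is 7.

7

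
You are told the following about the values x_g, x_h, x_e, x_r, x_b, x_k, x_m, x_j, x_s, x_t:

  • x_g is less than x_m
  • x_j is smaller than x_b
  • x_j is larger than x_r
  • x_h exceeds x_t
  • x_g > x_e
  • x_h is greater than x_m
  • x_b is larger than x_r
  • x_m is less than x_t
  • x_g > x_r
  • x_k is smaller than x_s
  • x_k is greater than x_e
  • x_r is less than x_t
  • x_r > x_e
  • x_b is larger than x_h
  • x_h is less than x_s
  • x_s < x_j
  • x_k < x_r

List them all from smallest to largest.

x_e < x_k < x_r < x_g < x_m < x_t < x_h < x_s < x_j < x_b

The consecutive links are each given: x_e < x_k; x_k < x_r; x_r < x_g; x_g < x_m; x_m < x_t; x_t < x_h; x_h < x_s; x_s < x_j; x_j < x_b.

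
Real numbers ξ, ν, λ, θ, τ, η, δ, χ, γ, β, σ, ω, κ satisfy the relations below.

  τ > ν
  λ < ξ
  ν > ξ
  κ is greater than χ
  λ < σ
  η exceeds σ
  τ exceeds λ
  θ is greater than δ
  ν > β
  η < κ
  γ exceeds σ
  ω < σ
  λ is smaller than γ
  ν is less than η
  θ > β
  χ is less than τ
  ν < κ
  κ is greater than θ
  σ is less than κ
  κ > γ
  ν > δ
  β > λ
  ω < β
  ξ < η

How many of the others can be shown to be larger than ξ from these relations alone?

The elements the relations force above ξ are ν, τ, η, κ — no chain reaches any other.
That is 4.

4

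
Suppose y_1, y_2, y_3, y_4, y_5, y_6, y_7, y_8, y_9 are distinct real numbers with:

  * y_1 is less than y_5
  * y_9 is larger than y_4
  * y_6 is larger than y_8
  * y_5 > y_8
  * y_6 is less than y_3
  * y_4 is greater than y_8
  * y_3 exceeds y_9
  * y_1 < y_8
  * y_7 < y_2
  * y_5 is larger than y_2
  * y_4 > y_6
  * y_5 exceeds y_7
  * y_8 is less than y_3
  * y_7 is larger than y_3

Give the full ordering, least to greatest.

y_1 < y_8 < y_6 < y_4 < y_9 < y_3 < y_7 < y_2 < y_5

Nothing is placed below y_1, so it is least; from there y_1 < y_8; y_8 < y_6; y_6 < y_4; y_4 < y_9; y_9 < y_3; y_3 < y_7; y_7 < y_2; y_2 < y_5, each given directly.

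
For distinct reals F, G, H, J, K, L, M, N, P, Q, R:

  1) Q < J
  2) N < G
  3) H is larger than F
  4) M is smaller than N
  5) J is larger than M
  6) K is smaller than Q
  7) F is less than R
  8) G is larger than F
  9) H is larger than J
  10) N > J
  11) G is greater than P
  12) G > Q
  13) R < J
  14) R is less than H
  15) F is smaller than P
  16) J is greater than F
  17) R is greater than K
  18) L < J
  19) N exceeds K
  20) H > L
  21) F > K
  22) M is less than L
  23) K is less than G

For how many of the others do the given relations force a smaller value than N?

The elements the relations force below N are K, F, M, L, Q, R, J — no chain reaches any other.
That is 7.

7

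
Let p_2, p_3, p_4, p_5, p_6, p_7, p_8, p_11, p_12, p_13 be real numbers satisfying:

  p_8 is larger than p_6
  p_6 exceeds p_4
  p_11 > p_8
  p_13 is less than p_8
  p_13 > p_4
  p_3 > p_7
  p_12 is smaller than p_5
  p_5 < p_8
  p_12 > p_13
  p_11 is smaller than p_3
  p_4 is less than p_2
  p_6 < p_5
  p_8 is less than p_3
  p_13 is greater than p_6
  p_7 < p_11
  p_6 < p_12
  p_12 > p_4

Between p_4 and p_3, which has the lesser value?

Chaining the given relations: p_4 < p_6 < p_12 < p_5 < p_8 < p_3.
So p_4 < p_3; p_4 is the smaller of the two.

p_4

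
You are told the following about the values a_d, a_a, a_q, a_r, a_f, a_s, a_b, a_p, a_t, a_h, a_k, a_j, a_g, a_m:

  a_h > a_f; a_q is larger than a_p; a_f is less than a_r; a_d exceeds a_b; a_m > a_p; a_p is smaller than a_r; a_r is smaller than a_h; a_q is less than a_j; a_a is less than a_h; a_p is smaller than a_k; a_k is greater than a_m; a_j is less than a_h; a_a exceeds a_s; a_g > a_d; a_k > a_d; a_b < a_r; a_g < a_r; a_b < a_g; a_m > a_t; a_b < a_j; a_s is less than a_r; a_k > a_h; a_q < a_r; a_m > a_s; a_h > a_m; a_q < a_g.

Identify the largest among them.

Chaining downward from a_k: directly below it, a_p, a_d, a_m, a_h; then a_t, a_f, a_s, a_b, a_a, a_j, a_r; then a_q, a_g.
That covers every other element, and nothing is given above a_k, so a_k is the largest.

a_k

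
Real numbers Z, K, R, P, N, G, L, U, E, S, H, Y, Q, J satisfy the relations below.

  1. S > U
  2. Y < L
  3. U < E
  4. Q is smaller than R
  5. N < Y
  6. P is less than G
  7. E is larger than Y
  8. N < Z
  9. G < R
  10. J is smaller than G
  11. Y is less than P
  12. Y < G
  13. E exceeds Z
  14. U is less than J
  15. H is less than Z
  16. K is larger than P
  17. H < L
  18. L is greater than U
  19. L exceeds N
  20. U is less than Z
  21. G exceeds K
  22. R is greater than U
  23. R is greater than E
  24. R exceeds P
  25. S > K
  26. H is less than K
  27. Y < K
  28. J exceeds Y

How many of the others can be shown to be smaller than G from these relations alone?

The elements the relations force below G are U, H, N, Y, P, J, K — no chain reaches any other.
That is 7.

7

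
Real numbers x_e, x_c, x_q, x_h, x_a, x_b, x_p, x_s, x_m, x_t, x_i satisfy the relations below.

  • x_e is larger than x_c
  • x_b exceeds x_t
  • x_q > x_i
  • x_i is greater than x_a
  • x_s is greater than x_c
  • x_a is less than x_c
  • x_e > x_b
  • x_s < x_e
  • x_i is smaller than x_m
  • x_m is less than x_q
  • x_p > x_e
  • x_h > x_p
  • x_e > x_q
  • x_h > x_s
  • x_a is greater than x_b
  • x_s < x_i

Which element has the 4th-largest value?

x_q

Piecing the relations together gives one ordering: x_t < x_b < x_a < x_c < x_s < x_i < x_m < x_q < x_e < x_p < x_h.
The 4th largest is x_q.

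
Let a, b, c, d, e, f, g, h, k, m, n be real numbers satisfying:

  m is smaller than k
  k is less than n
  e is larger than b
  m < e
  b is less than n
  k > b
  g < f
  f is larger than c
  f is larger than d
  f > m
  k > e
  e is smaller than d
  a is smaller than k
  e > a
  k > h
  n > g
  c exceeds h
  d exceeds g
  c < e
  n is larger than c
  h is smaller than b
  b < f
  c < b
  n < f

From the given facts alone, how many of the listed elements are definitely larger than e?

4

The elements the relations force above e are k, n, d, f — no chain reaches any other.
That is 4.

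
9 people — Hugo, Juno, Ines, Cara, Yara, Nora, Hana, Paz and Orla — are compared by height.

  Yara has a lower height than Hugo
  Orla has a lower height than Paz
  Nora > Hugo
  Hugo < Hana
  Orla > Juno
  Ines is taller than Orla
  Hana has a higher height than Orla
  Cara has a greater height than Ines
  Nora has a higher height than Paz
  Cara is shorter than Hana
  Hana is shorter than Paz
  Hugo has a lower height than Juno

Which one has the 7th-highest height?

Chaining the given pairs: Yara < Hugo < Juno < Orla < Ines < Cara < Hana < Paz < Nora.
The 7th largest is Juno.

Juno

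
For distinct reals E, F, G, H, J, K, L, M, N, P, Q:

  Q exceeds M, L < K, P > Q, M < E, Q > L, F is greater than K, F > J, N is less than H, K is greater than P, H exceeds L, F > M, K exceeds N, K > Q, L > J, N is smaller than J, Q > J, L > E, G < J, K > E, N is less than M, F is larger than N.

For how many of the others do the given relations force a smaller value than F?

Directly below F: N, M, J, K.
One step further: E, G, L, Q, P (9 so far).
Nothing else is reachable below F; 9 in all.

9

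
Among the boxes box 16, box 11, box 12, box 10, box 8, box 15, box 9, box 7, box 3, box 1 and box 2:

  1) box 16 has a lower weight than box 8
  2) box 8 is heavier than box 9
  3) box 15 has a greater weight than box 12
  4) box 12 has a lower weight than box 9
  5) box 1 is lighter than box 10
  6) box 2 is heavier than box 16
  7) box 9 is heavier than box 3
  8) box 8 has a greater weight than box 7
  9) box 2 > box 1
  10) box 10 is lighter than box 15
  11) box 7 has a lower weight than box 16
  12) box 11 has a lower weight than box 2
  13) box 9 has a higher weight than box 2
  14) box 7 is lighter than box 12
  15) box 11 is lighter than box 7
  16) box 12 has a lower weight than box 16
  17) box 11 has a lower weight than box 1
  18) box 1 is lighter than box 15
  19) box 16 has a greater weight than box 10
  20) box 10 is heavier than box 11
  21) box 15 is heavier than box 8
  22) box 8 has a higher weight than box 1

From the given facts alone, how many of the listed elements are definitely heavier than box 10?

5

The elements the relations force above box 10 are box 16, box 2, box 9, box 8, box 15 — no chain reaches any other.
That is 5.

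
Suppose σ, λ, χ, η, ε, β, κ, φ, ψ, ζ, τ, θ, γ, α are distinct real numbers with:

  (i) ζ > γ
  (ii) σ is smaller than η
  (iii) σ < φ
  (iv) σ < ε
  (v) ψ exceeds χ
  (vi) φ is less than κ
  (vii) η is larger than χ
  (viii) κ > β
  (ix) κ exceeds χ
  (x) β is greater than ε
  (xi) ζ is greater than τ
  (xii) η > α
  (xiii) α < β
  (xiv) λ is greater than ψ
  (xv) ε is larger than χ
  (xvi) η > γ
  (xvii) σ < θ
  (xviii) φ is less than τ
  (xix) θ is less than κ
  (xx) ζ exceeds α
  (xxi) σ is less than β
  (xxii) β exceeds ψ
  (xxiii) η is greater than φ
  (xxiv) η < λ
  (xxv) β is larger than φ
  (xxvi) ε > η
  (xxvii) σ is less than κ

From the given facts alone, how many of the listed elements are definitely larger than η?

The elements the relations force above η are ε, β, λ, κ — no chain reaches any other.
That is 4.

4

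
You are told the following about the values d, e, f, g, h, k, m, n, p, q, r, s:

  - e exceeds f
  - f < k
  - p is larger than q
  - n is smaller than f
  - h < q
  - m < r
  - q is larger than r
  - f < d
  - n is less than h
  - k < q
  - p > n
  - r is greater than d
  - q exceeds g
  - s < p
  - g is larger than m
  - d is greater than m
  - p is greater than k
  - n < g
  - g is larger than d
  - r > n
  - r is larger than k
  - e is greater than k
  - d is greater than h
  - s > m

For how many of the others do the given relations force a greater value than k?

4

The elements the relations force above k are r, q, e, p — no chain reaches any other.
That is 4.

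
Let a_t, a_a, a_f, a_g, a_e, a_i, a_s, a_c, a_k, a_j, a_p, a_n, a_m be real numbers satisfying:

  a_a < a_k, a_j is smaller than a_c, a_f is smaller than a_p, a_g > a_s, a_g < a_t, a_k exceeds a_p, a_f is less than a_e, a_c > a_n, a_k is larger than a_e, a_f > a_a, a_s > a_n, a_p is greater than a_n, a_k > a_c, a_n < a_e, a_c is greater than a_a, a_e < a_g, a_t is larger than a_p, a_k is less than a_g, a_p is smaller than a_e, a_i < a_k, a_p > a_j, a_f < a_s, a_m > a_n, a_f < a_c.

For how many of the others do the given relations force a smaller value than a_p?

4

Directly below a_p: a_f, a_n, a_j.
One step further: a_a (4 so far).
Nothing else is reachable below a_p; 4 in all.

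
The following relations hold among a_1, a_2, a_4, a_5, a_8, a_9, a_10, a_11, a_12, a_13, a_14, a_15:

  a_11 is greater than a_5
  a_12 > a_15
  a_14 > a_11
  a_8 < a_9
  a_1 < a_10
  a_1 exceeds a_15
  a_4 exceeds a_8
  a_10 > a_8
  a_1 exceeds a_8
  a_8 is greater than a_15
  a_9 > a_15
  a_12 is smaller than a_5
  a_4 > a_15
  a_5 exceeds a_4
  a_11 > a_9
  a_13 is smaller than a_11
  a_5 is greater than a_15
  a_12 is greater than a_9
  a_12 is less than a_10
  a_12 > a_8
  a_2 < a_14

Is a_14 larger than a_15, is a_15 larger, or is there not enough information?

a_15 < a_8 and a_8 < a_12 give a_15 < a_12.
Then a_12 < a_5 extends the chain to a_5.
Then a_5 < a_11 extends the chain to a_11.
Then a_11 < a_14 extends the chain to a_14.
So a_14 is larger.

a_14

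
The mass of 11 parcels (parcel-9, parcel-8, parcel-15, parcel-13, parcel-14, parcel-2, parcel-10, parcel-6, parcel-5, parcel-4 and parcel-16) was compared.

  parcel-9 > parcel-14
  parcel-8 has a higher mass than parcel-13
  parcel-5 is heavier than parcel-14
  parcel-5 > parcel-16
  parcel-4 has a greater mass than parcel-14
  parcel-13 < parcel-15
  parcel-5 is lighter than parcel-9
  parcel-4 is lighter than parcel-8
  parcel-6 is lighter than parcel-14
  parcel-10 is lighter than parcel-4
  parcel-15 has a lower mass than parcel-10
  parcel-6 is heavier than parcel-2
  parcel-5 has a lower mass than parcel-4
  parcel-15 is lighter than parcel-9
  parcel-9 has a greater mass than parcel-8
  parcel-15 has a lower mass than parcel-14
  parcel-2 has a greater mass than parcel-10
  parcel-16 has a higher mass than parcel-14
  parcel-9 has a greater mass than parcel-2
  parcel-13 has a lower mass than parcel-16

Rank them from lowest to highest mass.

parcel-13 < parcel-15 < parcel-10 < parcel-2 < parcel-6 < parcel-14 < parcel-16 < parcel-5 < parcel-4 < parcel-8 < parcel-9

Nothing is placed below parcel-13, so it is least; from there parcel-13 < parcel-15; parcel-15 < parcel-10; parcel-10 < parcel-2; parcel-2 < parcel-6; parcel-6 < parcel-14; parcel-14 < parcel-16; parcel-16 < parcel-5; parcel-5 < parcel-4; parcel-4 < parcel-8; parcel-8 < parcel-9, each given directly.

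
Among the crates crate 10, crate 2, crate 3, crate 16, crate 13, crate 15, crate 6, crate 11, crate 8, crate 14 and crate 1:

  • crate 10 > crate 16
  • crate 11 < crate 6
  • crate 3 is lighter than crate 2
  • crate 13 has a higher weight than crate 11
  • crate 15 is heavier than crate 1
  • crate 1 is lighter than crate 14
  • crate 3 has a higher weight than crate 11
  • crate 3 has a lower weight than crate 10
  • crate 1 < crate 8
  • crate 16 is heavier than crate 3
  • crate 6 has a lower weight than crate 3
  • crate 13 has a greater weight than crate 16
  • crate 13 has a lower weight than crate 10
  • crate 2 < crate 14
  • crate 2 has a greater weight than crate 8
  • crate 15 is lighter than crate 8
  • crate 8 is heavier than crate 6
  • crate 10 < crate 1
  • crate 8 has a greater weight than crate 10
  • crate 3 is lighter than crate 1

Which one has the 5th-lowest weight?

crate 13

Chaining the given pairs: crate 11 < crate 6 < crate 3 < crate 16 < crate 13 < crate 10 < crate 1 < crate 15 < crate 8 < crate 2 < crate 14.
The 5th smallest is crate 13.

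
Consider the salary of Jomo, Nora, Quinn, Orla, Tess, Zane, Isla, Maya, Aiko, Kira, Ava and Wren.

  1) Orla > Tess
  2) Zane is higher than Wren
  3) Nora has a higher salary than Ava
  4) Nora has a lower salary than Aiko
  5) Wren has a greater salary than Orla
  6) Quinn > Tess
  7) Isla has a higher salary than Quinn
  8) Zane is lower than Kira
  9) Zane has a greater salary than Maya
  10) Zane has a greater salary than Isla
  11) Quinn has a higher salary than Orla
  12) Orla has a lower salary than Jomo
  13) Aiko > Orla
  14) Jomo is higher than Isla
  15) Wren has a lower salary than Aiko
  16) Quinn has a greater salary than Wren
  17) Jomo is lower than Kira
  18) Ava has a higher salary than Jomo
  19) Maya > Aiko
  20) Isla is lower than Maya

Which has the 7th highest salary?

Jomo

Chaining the given pairs: Tess < Orla < Wren < Quinn < Isla < Jomo < Ava < Nora < Aiko < Maya < Zane < Kira.
The 7th largest is Jomo.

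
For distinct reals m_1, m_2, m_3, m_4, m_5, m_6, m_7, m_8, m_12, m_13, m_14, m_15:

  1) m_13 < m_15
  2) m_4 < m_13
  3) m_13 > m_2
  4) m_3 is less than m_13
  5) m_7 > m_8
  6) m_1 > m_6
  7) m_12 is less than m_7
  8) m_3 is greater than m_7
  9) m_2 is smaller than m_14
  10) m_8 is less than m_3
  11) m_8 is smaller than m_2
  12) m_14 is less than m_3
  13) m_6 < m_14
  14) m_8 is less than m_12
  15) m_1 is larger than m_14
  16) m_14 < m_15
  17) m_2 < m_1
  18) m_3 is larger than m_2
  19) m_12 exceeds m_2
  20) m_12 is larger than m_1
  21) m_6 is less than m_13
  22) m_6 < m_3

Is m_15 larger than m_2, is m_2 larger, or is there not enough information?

m_15

m_2 < m_14 and m_14 < m_1 give m_2 < m_1.
With m_1 < m_12: m_2 < m_14 < m_1 < m_12.
Then m_12 < m_7 extends the chain to m_7.
With m_7 < m_3: m_2 < m_14 < m_1 < m_12 < m_7 < m_3.
With m_3 < m_13: m_2 < m_14 < m_1 < m_12 < m_7 < m_3 < m_13.
With m_13 < m_15: m_2 < m_14 < m_1 < m_12 < m_7 < m_3 < m_13 < m_15.
So m_15 is larger.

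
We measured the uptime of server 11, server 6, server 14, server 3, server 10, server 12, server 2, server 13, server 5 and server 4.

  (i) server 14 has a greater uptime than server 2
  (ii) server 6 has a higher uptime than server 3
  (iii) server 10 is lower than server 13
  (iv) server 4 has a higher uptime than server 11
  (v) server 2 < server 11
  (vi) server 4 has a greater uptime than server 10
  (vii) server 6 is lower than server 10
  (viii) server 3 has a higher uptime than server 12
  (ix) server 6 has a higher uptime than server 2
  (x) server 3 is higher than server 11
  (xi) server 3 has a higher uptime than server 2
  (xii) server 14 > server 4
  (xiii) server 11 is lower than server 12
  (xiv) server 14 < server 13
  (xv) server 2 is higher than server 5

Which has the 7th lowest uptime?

server 10

Chaining the given pairs: server 5 < server 2 < server 11 < server 12 < server 3 < server 6 < server 10 < server 4 < server 14 < server 13.
The 7th smallest is server 10.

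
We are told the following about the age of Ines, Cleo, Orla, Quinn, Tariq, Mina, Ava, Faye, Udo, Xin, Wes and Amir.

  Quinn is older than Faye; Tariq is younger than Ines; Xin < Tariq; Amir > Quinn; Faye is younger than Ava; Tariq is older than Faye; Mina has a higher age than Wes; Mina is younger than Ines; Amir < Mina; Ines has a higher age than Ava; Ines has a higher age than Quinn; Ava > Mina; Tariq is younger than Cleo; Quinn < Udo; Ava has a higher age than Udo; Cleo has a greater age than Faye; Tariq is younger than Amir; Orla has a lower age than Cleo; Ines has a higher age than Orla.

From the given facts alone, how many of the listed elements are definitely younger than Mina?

6

From Mina the given relations immediately reach Wes, Amir.
From those, Tariq, Quinn — 4 in total.
From those, Faye, Xin — 6 in total.
No other element is forced below Mina by the given relations, so the count is 6.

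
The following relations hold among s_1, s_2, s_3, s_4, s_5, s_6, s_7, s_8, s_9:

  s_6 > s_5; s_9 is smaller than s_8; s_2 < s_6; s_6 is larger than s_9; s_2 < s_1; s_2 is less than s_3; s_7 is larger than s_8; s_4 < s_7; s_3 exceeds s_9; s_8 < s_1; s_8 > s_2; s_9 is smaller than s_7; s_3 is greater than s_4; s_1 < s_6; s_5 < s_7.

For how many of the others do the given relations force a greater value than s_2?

5

From s_2 the given relations immediately reach s_8, s_1, s_3, s_6.
From those, s_7 — 5 in total.
Nothing else is reachable above s_2; 5 in all.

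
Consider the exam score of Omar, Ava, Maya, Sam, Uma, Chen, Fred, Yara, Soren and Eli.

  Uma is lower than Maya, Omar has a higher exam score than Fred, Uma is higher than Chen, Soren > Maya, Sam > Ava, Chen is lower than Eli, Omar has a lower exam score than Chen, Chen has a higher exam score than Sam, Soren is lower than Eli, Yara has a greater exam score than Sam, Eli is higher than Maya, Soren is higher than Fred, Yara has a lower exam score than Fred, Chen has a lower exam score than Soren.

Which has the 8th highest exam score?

The consecutive relations fix a unique order: Ava < Sam < Yara < Fred < Omar < Chen < Uma < Maya < Soren < Eli.
Counting 8 from the largest end gives Yara.

Yara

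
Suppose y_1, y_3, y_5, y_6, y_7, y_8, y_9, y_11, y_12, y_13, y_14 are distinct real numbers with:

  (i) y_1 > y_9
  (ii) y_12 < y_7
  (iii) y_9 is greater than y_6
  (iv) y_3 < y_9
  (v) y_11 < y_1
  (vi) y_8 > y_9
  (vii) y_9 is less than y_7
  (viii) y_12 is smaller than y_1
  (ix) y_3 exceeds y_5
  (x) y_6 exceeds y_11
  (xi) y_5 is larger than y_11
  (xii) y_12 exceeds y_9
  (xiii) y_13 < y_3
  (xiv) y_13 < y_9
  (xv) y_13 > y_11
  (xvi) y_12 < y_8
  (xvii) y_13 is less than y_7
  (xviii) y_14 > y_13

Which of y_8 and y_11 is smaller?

y_11

y_11 < y_5 and y_5 < y_3 give y_11 < y_3.
With y_3 < y_9: y_11 < y_5 < y_3 < y_9.
Then y_9 < y_12 extends the chain to y_12.
With y_12 < y_8: y_11 < y_5 < y_3 < y_9 < y_12 < y_8.
So y_11 < y_8; y_11 is the smaller of the two.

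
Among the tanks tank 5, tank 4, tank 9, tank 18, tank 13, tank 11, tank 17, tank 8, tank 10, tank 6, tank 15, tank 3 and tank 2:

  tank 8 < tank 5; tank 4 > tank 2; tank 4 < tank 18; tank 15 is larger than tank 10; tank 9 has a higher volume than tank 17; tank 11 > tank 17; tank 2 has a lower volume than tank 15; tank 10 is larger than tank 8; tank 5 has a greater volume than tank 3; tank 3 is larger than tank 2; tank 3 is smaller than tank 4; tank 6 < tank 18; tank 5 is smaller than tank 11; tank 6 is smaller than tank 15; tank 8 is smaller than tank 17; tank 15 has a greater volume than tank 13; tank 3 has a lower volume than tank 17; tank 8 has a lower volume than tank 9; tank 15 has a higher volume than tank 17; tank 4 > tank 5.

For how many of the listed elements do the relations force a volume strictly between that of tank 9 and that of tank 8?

1

The relations place tank 8 below tank 9. An element lies strictly between them when it is forced above tank 8 and also forced below tank 9.
Above tank 8: {tank 5, tank 17, tank 4, tank 10, tank 18, tank 15, tank 11}. Below tank 9: {tank 2, tank 3, tank 17}.
Intersection: {tank 17} — 1.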